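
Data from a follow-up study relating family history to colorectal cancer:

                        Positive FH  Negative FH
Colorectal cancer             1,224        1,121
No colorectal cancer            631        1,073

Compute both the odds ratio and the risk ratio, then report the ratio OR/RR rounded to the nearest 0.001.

Reading the table with exposure as columns: a = 1224 (Positive FH, case), b = 631 (Positive FH, non-case), c = 1121 (Negative FH, case), d = 1073.
OR = (1224·1073)/(631·1121) = 1313352/707351 = 1.85672
Risk in exposed = 1224/1855 = 0.65984; risk in unexposed = 1121/2194 = 0.51094; RR = 1.29142
OR/RR = 1.85672 / 1.29142 = 1.43773
The outcome is not rare, so the OR lies further from 1 than the RR.

1.438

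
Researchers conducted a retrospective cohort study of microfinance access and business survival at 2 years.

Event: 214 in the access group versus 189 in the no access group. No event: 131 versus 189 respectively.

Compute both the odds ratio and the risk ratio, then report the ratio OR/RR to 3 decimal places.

From the description: a = 214, b = 131, c = 189, d = 189.
OR = (214·189)/(131·189) = 40446/24759 = 1.63359
Risk in exposed = 214/345 = 0.62029; risk in unexposed = 189/378 = 0.50000; RR = 1.24058
OR/RR = 1.63359 / 1.24058 = 1.31679
The outcome is not rare, so the OR lies further from 1 than the RR.

1.317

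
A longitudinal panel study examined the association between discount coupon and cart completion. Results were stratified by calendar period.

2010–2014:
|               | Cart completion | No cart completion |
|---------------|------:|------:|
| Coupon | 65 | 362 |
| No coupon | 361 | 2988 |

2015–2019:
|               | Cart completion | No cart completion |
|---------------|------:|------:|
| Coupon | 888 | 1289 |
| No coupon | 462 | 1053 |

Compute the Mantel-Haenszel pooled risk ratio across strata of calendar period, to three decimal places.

1.347

RR_MH = Σ(aᵢ·n₀ᵢ/nᵢ) / Σ(cᵢ·n₁ᵢ/nᵢ), with n₁ᵢ = aᵢ+bᵢ (exposed), n₀ᵢ = cᵢ+dᵢ (unexposed), nᵢ = n₁ᵢ+n₀ᵢ.
Stratum 1 (2010–2014): n₁ = 427, n₀ = 3349, n = 3776; a·n₀/n = 65·3349/3776 = 57.6496; c·n₁/n = 361·427/3776 = 40.8228
Stratum 2 (2015–2019): n₁ = 2177, n₀ = 1515, n = 3692; a·n₀/n = 888·1515/3692 = 364.3879; c·n₁/n = 462·2177/3692 = 272.4198
RR_MH = (57.6496 + 364.3879) / (40.8228 + 272.4198) = 422.0375 / 313.2427 = 1.34732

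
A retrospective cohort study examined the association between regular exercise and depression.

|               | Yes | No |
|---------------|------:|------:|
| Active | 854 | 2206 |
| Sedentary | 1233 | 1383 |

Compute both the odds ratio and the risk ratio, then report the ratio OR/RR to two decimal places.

Cells: a = 854, b = 2206, c = 1233, d = 1383.
OR = (854·1383)/(2206·1233) = 1181082/2719998 = 0.43422
Risk in exposed = 854/3060 = 0.27908; risk in unexposed = 1233/2616 = 0.47133; RR = 0.59212
OR/RR = 0.43422 / 0.59212 = 0.73333
The outcome is not rare, so the OR lies further from 1 than the RR.

0.73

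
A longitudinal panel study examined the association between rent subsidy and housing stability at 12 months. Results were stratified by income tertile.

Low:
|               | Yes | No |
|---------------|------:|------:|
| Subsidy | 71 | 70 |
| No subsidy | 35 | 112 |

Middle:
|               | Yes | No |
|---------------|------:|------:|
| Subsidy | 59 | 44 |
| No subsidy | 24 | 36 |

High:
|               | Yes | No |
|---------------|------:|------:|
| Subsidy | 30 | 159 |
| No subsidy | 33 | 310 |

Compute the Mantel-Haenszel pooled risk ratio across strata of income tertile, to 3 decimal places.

RR_MH = Σ(aᵢ·n₀ᵢ/nᵢ) / Σ(cᵢ·n₁ᵢ/nᵢ), with n₁ᵢ = aᵢ+bᵢ (exposed), n₀ᵢ = cᵢ+dᵢ (unexposed), nᵢ = n₁ᵢ+n₀ᵢ.
Stratum 1 (Low): n₁ = 141, n₀ = 147, n = 288; a·n₀/n = 71·147/288 = 36.2396; c·n₁/n = 35·141/288 = 17.1354
Stratum 2 (Middle): n₁ = 103, n₀ = 60, n = 163; a·n₀/n = 59·60/163 = 21.7178; c·n₁/n = 24·103/163 = 15.1656
Stratum 3 (High): n₁ = 189, n₀ = 343, n = 532; a·n₀/n = 30·343/532 = 19.3421; c·n₁/n = 33·189/532 = 11.7237
RR_MH = (36.2396 + 21.7178 + 19.3421) / (17.1354 + 15.1656 + 11.7237) = 77.2995 / 44.0247 = 1.75582

1.756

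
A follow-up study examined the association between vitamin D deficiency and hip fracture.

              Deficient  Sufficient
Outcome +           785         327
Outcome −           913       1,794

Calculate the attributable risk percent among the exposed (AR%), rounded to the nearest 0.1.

66.7

Reading the table with exposure as columns: a = 785 (Deficient, case), b = 913 (Deficient, non-case), c = 327 (Sufficient, case), d = 1794.
Risk in exposed = 785/1698 = 0.46231; risk in unexposed = 327/2121 = 0.15417.
RR = 0.46231/0.15417 = 2.99864
AR% = (RR − 1)/RR × 100 = (2.99864 − 1)/2.99864 × 100 = 66.6516%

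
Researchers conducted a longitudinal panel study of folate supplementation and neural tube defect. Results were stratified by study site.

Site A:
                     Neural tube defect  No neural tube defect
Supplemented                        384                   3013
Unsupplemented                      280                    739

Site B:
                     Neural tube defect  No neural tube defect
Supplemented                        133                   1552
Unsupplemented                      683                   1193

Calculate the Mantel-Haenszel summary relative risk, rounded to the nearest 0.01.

0.29

RR_MH = Σ(aᵢ·n₀ᵢ/nᵢ) / Σ(cᵢ·n₁ᵢ/nᵢ), with n₁ᵢ = aᵢ+bᵢ (exposed), n₀ᵢ = cᵢ+dᵢ (unexposed), nᵢ = n₁ᵢ+n₀ᵢ.
Stratum 1 (Site A): n₁ = 3397, n₀ = 1019, n = 4416; a·n₀/n = 384·1019/4416 = 88.6087; c·n₁/n = 280·3397/4416 = 215.3895
Stratum 2 (Site B): n₁ = 1685, n₀ = 1876, n = 3561; a·n₀/n = 133·1876/3561 = 70.0668; c·n₁/n = 683·1685/3561 = 323.1831
RR_MH = (88.6087 + 70.0668) / (215.3895 + 323.1831) = 158.6755 / 538.5726 = 0.29462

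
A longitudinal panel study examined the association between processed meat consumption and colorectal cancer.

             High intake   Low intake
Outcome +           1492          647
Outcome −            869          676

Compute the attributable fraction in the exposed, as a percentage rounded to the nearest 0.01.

22.61

Reading the table with exposure as columns: a = 1492 (High intake, case), b = 869 (High intake, non-case), c = 647 (Low intake, case), d = 676.
Risk in exposed = 1492/2361 = 0.63194; risk in unexposed = 647/1323 = 0.48904.
RR = 0.63194/0.48904 = 1.29220
AR% = (RR − 1)/RR × 100 = (1.29220 − 1)/1.29220 × 100 = 22.6124%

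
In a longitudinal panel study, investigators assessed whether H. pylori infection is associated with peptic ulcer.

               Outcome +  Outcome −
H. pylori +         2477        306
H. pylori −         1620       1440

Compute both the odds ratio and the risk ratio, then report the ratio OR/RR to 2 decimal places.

Cells: a = 2477, b = 306, c = 1620, d = 1440.
OR = (2477·1440)/(306·1620) = 3566880/495720 = 7.19535
Risk in exposed = 2477/2783 = 0.89005; risk in unexposed = 1620/3060 = 0.52941; RR = 1.68120
OR/RR = 7.19535 / 1.68120 = 4.27989
The outcome is not rare, so the OR lies further from 1 than the RR.

4.28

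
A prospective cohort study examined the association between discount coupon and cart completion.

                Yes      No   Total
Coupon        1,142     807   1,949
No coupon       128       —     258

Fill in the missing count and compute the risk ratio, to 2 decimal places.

The missing cell is in the unexposed row: 258 − 128 = 130.
So a = 1142, b = 807, c = 128, d = 130.
RR = [a/(a+b)] / [c/(c+d)] = (1142/1949) / (128/258) = 0.58594/0.49612 = 1.18104

1.18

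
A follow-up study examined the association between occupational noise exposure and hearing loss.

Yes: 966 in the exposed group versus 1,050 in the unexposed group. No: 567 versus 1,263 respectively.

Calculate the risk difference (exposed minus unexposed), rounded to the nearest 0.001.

From the description: a = 966, b = 567, c = 1050, d = 1263.
Risk in exposed = 966/1533 = 0.630137; risk in unexposed = 1050/2313 = 0.453956.
Risk difference = 0.630137 − 0.453956 = 0.176181

0.176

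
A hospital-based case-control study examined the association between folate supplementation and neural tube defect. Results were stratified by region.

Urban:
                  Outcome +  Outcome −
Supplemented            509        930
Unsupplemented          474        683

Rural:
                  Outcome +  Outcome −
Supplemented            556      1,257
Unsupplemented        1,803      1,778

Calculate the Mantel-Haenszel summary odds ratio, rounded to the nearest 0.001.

0.538

OR_MH = Σ(aᵢdᵢ/nᵢ) / Σ(bᵢcᵢ/nᵢ), where nᵢ is the stratum total.
Stratum 1 (Urban): n = 2596; a·d/n = 509·683/2596 = 133.9164; b·c/n = 930·474/2596 = 169.8074
Stratum 2 (Rural): n = 5394; a·d/n = 556·1778/5394 = 183.2718; b·c/n = 1257·1803/5394 = 420.1652
OR_MH = (133.9164 + 183.2718) / (169.8074 + 420.1652) = 317.1882 / 589.9726 = 0.53763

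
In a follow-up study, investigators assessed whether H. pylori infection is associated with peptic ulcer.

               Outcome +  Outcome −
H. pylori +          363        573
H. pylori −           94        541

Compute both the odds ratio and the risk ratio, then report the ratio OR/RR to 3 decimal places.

Cells: a = 363, b = 573, c = 94, d = 541.
OR = (363·541)/(573·94) = 196383/53862 = 3.64604
Risk in exposed = 363/936 = 0.38782; risk in unexposed = 94/635 = 0.14803; RR = 2.61985
OR/RR = 3.64604 / 2.61985 = 1.39170
The outcome is not rare, so the OR lies further from 1 than the RR.

1.392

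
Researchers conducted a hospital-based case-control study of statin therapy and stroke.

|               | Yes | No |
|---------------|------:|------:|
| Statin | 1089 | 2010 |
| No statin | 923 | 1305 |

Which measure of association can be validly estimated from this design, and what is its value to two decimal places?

0.77

Cells: a = 1089, b = 2010, c = 923, d = 1305.
This is a hospital-based case-control study: participants were sampled on outcome status, so risks in the source population cannot be estimated directly — relative risk is not valid here. The odds ratio is the appropriate measure.
OR = (a·d)/(b·c) = (1089 × 1305) / (2010 × 923) = 1421145 / 1855230 = 0.76602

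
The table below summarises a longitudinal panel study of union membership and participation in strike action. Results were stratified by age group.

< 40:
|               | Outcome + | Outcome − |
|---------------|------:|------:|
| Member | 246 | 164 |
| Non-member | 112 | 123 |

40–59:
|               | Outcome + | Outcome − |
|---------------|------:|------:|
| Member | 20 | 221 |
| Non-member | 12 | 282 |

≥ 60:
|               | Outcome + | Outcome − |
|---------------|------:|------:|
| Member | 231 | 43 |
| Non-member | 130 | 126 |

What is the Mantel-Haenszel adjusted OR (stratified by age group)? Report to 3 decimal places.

2.555

OR_MH = Σ(aᵢdᵢ/nᵢ) / Σ(bᵢcᵢ/nᵢ), where nᵢ is the stratum total.
Stratum 1 (< 40): n = 645; a·d/n = 246·123/645 = 46.9116; b·c/n = 164·112/645 = 28.4775
Stratum 2 (40–59): n = 535; a·d/n = 20·282/535 = 10.5421; b·c/n = 221·12/535 = 4.9570
Stratum 3 (≥ 60): n = 530; a·d/n = 231·126/530 = 54.9170; b·c/n = 43·130/530 = 10.5472
OR_MH = (46.9116 + 10.5421 + 54.9170) / (28.4775 + 4.9570 + 10.5472) = 112.3707 / 43.9817 = 2.55494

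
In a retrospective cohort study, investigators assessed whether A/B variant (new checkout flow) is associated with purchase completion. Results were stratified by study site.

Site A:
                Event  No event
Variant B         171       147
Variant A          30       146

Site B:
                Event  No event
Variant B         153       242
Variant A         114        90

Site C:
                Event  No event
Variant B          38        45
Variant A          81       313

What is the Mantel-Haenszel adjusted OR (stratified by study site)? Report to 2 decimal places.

1.57

OR_MH = Σ(aᵢdᵢ/nᵢ) / Σ(bᵢcᵢ/nᵢ), where nᵢ is the stratum total.
Stratum 1 (Site A): n = 494; a·d/n = 171·146/494 = 50.5385; b·c/n = 147·30/494 = 8.9271
Stratum 2 (Site B): n = 599; a·d/n = 153·90/599 = 22.9883; b·c/n = 242·114/599 = 46.0568
Stratum 3 (Site C): n = 477; a·d/n = 38·313/477 = 24.9350; b·c/n = 45·81/477 = 7.6415
OR_MH = (50.5385 + 22.9883 + 24.9350) / (8.9271 + 46.0568 + 7.6415) = 98.4618 / 62.6254 = 1.57223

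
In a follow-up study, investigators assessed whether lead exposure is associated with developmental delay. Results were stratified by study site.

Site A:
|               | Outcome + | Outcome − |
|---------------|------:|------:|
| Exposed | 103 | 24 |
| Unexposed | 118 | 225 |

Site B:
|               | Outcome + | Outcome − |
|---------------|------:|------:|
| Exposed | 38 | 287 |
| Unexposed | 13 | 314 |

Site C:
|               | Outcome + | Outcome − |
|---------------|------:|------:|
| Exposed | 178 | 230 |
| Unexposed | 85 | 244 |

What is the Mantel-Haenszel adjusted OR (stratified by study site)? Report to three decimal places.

OR_MH = Σ(aᵢdᵢ/nᵢ) / Σ(bᵢcᵢ/nᵢ), where nᵢ is the stratum total.
Stratum 1 (Site A): n = 470; a·d/n = 103·225/470 = 49.3085; b·c/n = 24·118/470 = 6.0255
Stratum 2 (Site B): n = 652; a·d/n = 38·314/652 = 18.3006; b·c/n = 287·13/652 = 5.7224
Stratum 3 (Site C): n = 737; a·d/n = 178·244/737 = 58.9308; b·c/n = 230·85/737 = 26.5265
OR_MH = (49.3085 + 18.3006 + 58.9308) / (6.0255 + 5.7224 + 26.5265) = 126.5399 / 38.2744 = 3.30613

3.306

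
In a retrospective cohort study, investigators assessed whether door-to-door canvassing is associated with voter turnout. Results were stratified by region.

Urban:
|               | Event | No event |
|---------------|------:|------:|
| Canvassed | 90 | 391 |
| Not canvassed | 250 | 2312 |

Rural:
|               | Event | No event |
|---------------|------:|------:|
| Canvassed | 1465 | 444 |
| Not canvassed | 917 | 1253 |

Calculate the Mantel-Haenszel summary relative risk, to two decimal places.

1.82

RR_MH = Σ(aᵢ·n₀ᵢ/nᵢ) / Σ(cᵢ·n₁ᵢ/nᵢ), with n₁ᵢ = aᵢ+bᵢ (exposed), n₀ᵢ = cᵢ+dᵢ (unexposed), nᵢ = n₁ᵢ+n₀ᵢ.
Stratum 1 (Urban): n₁ = 481, n₀ = 2562, n = 3043; a·n₀/n = 90·2562/3043 = 75.7739; c·n₁/n = 250·481/3043 = 39.5169
Stratum 2 (Rural): n₁ = 1909, n₀ = 2170, n = 4079; a·n₀/n = 1465·2170/4079 = 779.3699; c·n₁/n = 917·1909/4079 = 429.1623
RR_MH = (75.7739 + 779.3699) / (39.5169 + 429.1623) = 855.1439 / 468.6792 = 1.82458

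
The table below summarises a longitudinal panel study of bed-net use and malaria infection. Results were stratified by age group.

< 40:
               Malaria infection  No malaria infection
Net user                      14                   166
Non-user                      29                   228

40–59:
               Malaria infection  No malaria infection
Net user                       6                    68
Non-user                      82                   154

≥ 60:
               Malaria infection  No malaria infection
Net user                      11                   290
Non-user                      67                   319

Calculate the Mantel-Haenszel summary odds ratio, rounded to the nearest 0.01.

OR_MH = Σ(aᵢdᵢ/nᵢ) / Σ(bᵢcᵢ/nᵢ), where nᵢ is the stratum total.
Stratum 1 (< 40): n = 437; a·d/n = 14·228/437 = 7.3043; b·c/n = 166·29/437 = 11.0160
Stratum 2 (40–59): n = 310; a·d/n = 6·154/310 = 2.9806; b·c/n = 68·82/310 = 17.9871
Stratum 3 (≥ 60): n = 687; a·d/n = 11·319/687 = 5.1077; b·c/n = 290·67/687 = 28.2824
OR_MH = (7.3043 + 2.9806 + 5.1077) / (11.0160 + 17.9871 + 28.2824) = 15.3927 / 57.2855 = 0.26870

0.27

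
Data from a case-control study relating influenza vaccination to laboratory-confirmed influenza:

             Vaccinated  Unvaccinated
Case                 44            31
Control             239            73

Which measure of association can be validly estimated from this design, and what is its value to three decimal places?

Reading the table with exposure as columns: a = 44 (Vaccinated, case), b = 239 (Vaccinated, non-case), c = 31 (Unvaccinated, case), d = 73.
This is a case-control study: participants were sampled on outcome status, so risks in the source population cannot be estimated directly — relative risk is not valid here. The odds ratio is the appropriate measure.
OR = (a·d)/(b·c) = (44 × 73) / (239 × 31) = 3212 / 7409 = 0.43353

0.434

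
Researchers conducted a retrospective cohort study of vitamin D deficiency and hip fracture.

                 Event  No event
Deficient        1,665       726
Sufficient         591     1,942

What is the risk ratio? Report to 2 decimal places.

2.98

Cells: a = 1665, b = 726, c = 591, d = 1942.
Risk in exposed = 1665/2391 = 0.69636; risk in unexposed = 591/2533 = 0.23332.
RR = 0.69636 / 0.23332 = 2.98457
The risk among the exposed is 2.98 times that among the unexposed.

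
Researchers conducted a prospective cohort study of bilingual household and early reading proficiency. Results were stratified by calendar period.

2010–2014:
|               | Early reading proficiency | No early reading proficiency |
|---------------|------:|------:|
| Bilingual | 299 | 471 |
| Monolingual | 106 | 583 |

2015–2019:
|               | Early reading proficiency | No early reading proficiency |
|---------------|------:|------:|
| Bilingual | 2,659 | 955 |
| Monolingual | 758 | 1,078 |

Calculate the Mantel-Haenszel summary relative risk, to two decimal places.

RR_MH = Σ(aᵢ·n₀ᵢ/nᵢ) / Σ(cᵢ·n₁ᵢ/nᵢ), with n₁ᵢ = aᵢ+bᵢ (exposed), n₀ᵢ = cᵢ+dᵢ (unexposed), nᵢ = n₁ᵢ+n₀ᵢ.
Stratum 1 (2010–2014): n₁ = 770, n₀ = 689, n = 1459; a·n₀/n = 299·689/1459 = 141.2001; c·n₁/n = 106·770/1459 = 55.9424
Stratum 2 (2015–2019): n₁ = 3614, n₀ = 1836, n = 5450; a·n₀/n = 2659·1836/5450 = 895.7659; c·n₁/n = 758·3614/5450 = 502.6444
RR_MH = (141.2001 + 895.7659) / (55.9424 + 502.6444) = 1036.9660 / 558.5868 = 1.85641

1.86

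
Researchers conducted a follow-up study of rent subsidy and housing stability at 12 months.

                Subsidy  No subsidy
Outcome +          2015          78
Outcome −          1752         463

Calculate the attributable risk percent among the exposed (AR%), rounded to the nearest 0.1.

73.0

Reading the table with exposure as columns: a = 2015 (Subsidy, case), b = 1752 (Subsidy, non-case), c = 78 (No subsidy, case), d = 463.
Risk in exposed = 2015/3767 = 0.53491; risk in unexposed = 78/541 = 0.14418.
RR = 0.53491/0.14418 = 3.71007
AR% = (RR − 1)/RR × 100 = (3.71007 − 1)/3.71007 × 100 = 73.0463%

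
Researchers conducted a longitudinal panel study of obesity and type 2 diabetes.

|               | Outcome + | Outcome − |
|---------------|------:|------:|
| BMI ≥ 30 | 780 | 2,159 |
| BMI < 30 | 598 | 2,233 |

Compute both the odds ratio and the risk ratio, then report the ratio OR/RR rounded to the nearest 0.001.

Cells: a = 780, b = 2159, c = 598, d = 2233.
OR = (780·2233)/(2159·598) = 1741740/1291082 = 1.34905
Risk in exposed = 780/2939 = 0.26540; risk in unexposed = 598/2831 = 0.21123; RR = 1.25642
OR/RR = 1.34905 / 1.25642 = 1.07373
The outcome is not rare, so the OR lies further from 1 than the RR.

1.074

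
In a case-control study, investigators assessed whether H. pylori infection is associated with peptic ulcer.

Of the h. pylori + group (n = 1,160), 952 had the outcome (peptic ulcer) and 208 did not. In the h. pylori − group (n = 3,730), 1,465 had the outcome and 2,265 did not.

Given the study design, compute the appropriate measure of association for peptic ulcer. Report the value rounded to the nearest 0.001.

From the description: a = 952, b = 208, c = 1465, d = 2265.
This is a case-control study: participants were sampled on outcome status, so risks in the source population cannot be estimated directly — relative risk is not valid here. The odds ratio is the appropriate measure.
OR = (a·d)/(b·c) = (952 × 2265) / (208 × 1465) = 2156280 / 304720 = 7.07627

7.076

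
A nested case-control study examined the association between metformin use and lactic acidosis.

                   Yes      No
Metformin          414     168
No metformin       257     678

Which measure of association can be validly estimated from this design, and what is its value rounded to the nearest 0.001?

6.501

Cells: a = 414, b = 168, c = 257, d = 678.
This is a nested case-control study: participants were sampled on outcome status, so risks in the source population cannot be estimated directly — relative risk is not valid here. The odds ratio is the appropriate measure.
OR = (a·d)/(b·c) = (414 × 678) / (168 × 257) = 280692 / 43176 = 6.50111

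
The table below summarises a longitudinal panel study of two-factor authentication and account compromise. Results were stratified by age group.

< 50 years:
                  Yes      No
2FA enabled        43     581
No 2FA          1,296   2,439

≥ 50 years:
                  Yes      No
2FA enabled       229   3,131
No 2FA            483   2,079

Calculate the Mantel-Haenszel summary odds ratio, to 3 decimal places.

0.244

OR_MH = Σ(aᵢdᵢ/nᵢ) / Σ(bᵢcᵢ/nᵢ), where nᵢ is the stratum total.
Stratum 1 (< 50 years): n = 4359; a·d/n = 43·2439/4359 = 24.0599; b·c/n = 581·1296/4359 = 172.7405
Stratum 2 (≥ 50 years): n = 5922; a·d/n = 229·2079/5922 = 80.3936; b·c/n = 3131·483/5922 = 255.3652
OR_MH = (24.0599 + 80.3936) / (172.7405 + 255.3652) = 104.4535 / 428.1058 = 0.24399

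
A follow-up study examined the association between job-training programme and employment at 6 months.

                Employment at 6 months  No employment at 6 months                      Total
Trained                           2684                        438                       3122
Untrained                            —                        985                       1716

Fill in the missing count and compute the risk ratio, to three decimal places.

2.018

The missing cell is in the unexposed row: 1716 − 985 = 731.
So a = 2684, b = 438, c = 731, d = 985.
RR = [a/(a+b)] / [c/(c+d)] = (2684/3122) / (731/1716) = 0.85971/0.42599 = 2.01813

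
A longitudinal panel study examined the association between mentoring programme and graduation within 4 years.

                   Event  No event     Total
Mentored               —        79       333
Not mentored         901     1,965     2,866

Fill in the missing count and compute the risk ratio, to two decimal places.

2.43

The missing cell is in the exposed row: 333 − 79 = 254.
So a = 254, b = 79, c = 901, d = 1965.
RR = [a/(a+b)] / [c/(c+d)] = (254/333) / (901/2866) = 0.76276/0.31438 = 2.42628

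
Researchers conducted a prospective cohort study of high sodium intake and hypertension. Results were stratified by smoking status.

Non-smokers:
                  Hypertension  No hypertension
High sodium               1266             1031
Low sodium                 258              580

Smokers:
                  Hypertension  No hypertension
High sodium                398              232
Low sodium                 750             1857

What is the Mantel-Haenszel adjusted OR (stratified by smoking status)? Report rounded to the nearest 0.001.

OR_MH = Σ(aᵢdᵢ/nᵢ) / Σ(bᵢcᵢ/nᵢ), where nᵢ is the stratum total.
Stratum 1 (Non-smokers): n = 3135; a·d/n = 1266·580/3135 = 234.2201; b·c/n = 1031·258/3135 = 84.8478
Stratum 2 (Smokers): n = 3237; a·d/n = 398·1857/3237 = 228.3244; b·c/n = 232·750/3237 = 53.7535
OR_MH = (234.2201 + 228.3244) / (84.8478 + 53.7535) = 462.5445 / 138.6013 = 3.33723

3.337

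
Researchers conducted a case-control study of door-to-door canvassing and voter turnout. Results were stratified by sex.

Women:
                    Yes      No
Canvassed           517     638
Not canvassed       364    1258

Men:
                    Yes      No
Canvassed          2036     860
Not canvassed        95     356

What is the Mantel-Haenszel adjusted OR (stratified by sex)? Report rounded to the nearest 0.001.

4.172

OR_MH = Σ(aᵢdᵢ/nᵢ) / Σ(bᵢcᵢ/nᵢ), where nᵢ is the stratum total.
Stratum 1 (Women): n = 2777; a·d/n = 517·1258/2777 = 234.2045; b·c/n = 638·364/2777 = 83.6269
Stratum 2 (Men): n = 3347; a·d/n = 2036·356/3347 = 216.5569; b·c/n = 860·95/3347 = 24.4099
OR_MH = (234.2045 + 216.5569) / (83.6269 + 24.4099) = 450.7615 / 108.0369 = 4.17229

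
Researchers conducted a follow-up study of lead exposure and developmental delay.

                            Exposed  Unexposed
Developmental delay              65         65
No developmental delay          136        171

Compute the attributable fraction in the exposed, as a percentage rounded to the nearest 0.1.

Reading the table with exposure as columns: a = 65 (Exposed, case), b = 136 (Exposed, non-case), c = 65 (Unexposed, case), d = 171.
Risk in exposed = 65/201 = 0.32338; risk in unexposed = 65/236 = 0.27542.
RR = 0.32338/0.27542 = 1.17413
AR% = (RR − 1)/RR × 100 = (1.17413 − 1)/1.17413 × 100 = 14.8305%

14.8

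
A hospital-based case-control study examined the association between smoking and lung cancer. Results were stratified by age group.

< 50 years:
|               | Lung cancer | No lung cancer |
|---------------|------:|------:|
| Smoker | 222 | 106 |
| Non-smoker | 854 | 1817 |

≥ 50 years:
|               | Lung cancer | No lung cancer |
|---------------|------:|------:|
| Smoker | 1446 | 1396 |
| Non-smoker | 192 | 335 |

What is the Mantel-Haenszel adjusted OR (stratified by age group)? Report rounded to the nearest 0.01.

2.54

OR_MH = Σ(aᵢdᵢ/nᵢ) / Σ(bᵢcᵢ/nᵢ), where nᵢ is the stratum total.
Stratum 1 (< 50 years): n = 2999; a·d/n = 222·1817/2999 = 134.5028; b·c/n = 106·854/2999 = 30.1847
Stratum 2 (≥ 50 years): n = 3369; a·d/n = 1446·335/3369 = 143.7845; b·c/n = 1396·192/3369 = 79.5583
OR_MH = (134.5028 + 143.7845) / (30.1847 + 79.5583) = 278.2873 / 109.7431 = 2.53581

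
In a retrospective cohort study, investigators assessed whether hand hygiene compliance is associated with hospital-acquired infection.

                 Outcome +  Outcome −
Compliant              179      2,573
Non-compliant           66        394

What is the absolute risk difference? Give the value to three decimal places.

-0.078

Cells: a = 179, b = 2573, c = 66, d = 394.
Risk in exposed = 179/2752 = 0.065044; risk in unexposed = 66/460 = 0.143478.
Risk difference = 0.065044 − 0.143478 = -0.078435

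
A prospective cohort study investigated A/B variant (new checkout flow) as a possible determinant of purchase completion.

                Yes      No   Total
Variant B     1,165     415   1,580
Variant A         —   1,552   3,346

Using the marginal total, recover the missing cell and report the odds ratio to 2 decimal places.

2.43

The missing cell is in the unexposed row: 3346 − 1552 = 1794.
So a = 1165, b = 415, c = 1794, d = 1552.
OR = (a·d)/(b·c) = (1165 × 1552) / (415 × 1794) = 1808080 / 744510 = 2.42855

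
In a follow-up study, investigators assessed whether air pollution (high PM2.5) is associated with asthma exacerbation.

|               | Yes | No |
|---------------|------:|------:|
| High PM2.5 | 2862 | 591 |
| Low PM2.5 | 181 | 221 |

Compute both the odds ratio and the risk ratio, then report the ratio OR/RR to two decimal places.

3.21

Cells: a = 2862, b = 591, c = 181, d = 221.
OR = (2862·221)/(591·181) = 632502/106971 = 5.91284
Risk in exposed = 2862/3453 = 0.82884; risk in unexposed = 181/402 = 0.45025; RR = 1.84086
OR/RR = 5.91284 / 1.84086 = 3.21200
The outcome is not rare, so the OR lies further from 1 than the RR.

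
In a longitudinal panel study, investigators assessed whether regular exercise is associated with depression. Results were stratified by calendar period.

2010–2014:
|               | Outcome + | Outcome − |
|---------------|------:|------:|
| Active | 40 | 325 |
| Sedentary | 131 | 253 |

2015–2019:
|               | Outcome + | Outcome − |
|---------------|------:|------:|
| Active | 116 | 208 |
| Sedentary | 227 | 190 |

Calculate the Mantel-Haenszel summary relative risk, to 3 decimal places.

RR_MH = Σ(aᵢ·n₀ᵢ/nᵢ) / Σ(cᵢ·n₁ᵢ/nᵢ), with n₁ᵢ = aᵢ+bᵢ (exposed), n₀ᵢ = cᵢ+dᵢ (unexposed), nᵢ = n₁ᵢ+n₀ᵢ.
Stratum 1 (2010–2014): n₁ = 365, n₀ = 384, n = 749; a·n₀/n = 40·384/749 = 20.5073; c·n₁/n = 131·365/749 = 63.8385
Stratum 2 (2015–2019): n₁ = 324, n₀ = 417, n = 741; a·n₀/n = 116·417/741 = 65.2794; c·n₁/n = 227·324/741 = 99.2551
RR_MH = (20.5073 + 65.2794) / (63.8385 + 99.2551) = 85.7867 / 163.0935 = 0.52600

0.526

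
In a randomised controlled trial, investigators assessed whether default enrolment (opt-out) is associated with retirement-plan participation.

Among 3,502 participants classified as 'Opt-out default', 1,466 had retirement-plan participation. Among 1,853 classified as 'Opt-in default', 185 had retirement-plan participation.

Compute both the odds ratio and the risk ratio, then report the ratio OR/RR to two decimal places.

1.55

From the description: a = 1466, b = 2036, c = 185, d = 1668.
OR = (1466·1668)/(2036·185) = 2445288/376660 = 6.49203
Risk in exposed = 1466/3502 = 0.41862; risk in unexposed = 185/1853 = 0.09984; RR = 4.19297
OR/RR = 6.49203 / 4.19297 = 1.54831
The outcome is not rare, so the OR lies further from 1 than the RR.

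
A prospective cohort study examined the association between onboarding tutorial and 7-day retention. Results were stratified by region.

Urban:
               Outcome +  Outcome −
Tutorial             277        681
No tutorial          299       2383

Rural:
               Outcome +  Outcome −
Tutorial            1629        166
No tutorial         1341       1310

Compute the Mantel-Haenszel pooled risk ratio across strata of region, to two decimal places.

1.90

RR_MH = Σ(aᵢ·n₀ᵢ/nᵢ) / Σ(cᵢ·n₁ᵢ/nᵢ), with n₁ᵢ = aᵢ+bᵢ (exposed), n₀ᵢ = cᵢ+dᵢ (unexposed), nᵢ = n₁ᵢ+n₀ᵢ.
Stratum 1 (Urban): n₁ = 958, n₀ = 2682, n = 3640; a·n₀/n = 277·2682/3640 = 204.0973; c·n₁/n = 299·958/3640 = 78.6929
Stratum 2 (Rural): n₁ = 1795, n₀ = 2651, n = 4446; a·n₀/n = 1629·2651/4446 = 971.3178; c·n₁/n = 1341·1795/4446 = 541.4069
RR_MH = (204.0973 + 971.3178) / (78.6929 + 541.4069) = 1175.4151 / 620.0997 = 1.89553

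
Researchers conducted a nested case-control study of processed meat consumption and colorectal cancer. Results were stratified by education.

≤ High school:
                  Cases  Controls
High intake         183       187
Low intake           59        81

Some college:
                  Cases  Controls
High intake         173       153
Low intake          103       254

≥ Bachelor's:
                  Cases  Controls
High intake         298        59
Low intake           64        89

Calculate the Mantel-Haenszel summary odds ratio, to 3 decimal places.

OR_MH = Σ(aᵢdᵢ/nᵢ) / Σ(bᵢcᵢ/nᵢ), where nᵢ is the stratum total.
Stratum 1 (≤ High school): n = 510; a·d/n = 183·81/510 = 29.0647; b·c/n = 187·59/510 = 21.6333
Stratum 2 (Some college): n = 683; a·d/n = 173·254/683 = 64.3367; b·c/n = 153·103/683 = 23.0732
Stratum 3 (≥ Bachelor's): n = 510; a·d/n = 298·89/510 = 52.0039; b·c/n = 59·64/510 = 7.4039
OR_MH = (29.0647 + 64.3367 + 52.0039) / (21.6333 + 23.0732 + 7.4039) = 145.4054 / 52.1105 = 2.79033

2.790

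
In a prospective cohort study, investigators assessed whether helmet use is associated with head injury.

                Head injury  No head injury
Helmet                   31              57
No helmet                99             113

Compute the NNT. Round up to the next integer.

9

Risk in treated group = 31/88 = 0.35227; risk in control = 99/212 = 0.46698.
Absolute risk reduction = 0.46698 − 0.35227 = 0.11471
NNT = 1 / ARR = 1 / 0.11471 = 8.718 → round up → 9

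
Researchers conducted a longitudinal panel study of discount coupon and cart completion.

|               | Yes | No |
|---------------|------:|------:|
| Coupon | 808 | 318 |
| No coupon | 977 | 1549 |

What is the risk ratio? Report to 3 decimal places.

Cells: a = 808, b = 318, c = 977, d = 1549.
Risk in exposed = 808/1126 = 0.71758; risk in unexposed = 977/2526 = 0.38678.
RR = 0.71758 / 0.38678 = 1.85529
The risk among the exposed is 1.86 times that among the unexposed.

1.855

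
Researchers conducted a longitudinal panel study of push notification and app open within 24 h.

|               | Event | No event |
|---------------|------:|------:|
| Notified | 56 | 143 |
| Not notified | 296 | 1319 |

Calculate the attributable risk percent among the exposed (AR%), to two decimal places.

Cells: a = 56, b = 143, c = 296, d = 1319.
Risk in exposed = 56/199 = 0.28141; risk in unexposed = 296/1615 = 0.18328.
RR = 0.28141/0.18328 = 1.53538
AR% = (RR − 1)/RR × 100 = (1.53538 − 1)/1.53538 × 100 = 34.8695%

34.87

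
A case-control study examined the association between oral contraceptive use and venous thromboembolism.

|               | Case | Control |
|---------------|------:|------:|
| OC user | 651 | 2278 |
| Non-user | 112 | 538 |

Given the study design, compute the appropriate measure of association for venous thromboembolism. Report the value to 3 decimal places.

Cells: a = 651, b = 2278, c = 112, d = 538.
This is a case-control study: participants were sampled on outcome status, so risks in the source population cannot be estimated directly — relative risk is not valid here. The odds ratio is the appropriate measure.
OR = (a·d)/(b·c) = (651 × 538) / (2278 × 112) = 350238 / 255136 = 1.37275

1.373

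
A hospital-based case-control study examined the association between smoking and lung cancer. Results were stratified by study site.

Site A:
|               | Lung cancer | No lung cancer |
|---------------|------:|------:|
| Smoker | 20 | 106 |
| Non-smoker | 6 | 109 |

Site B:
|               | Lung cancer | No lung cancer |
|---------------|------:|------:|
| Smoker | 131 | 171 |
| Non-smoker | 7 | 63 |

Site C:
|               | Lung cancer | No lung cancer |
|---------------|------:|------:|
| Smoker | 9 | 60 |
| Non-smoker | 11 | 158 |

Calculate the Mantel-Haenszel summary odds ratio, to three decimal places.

4.311

OR_MH = Σ(aᵢdᵢ/nᵢ) / Σ(bᵢcᵢ/nᵢ), where nᵢ is the stratum total.
Stratum 1 (Site A): n = 241; a·d/n = 20·109/241 = 9.0456; b·c/n = 106·6/241 = 2.6390
Stratum 2 (Site B): n = 372; a·d/n = 131·63/372 = 22.1855; b·c/n = 171·7/372 = 3.2177
Stratum 3 (Site C): n = 238; a·d/n = 9·158/238 = 5.9748; b·c/n = 60·11/238 = 2.7731
OR_MH = (9.0456 + 22.1855 + 5.9748) / (2.6390 + 3.2177 + 2.7731) = 37.2059 / 8.6299 = 4.31130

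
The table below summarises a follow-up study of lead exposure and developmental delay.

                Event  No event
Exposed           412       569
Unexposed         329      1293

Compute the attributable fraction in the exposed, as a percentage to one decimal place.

51.7

Cells: a = 412, b = 569, c = 329, d = 1293.
Risk in exposed = 412/981 = 0.41998; risk in unexposed = 329/1622 = 0.20284.
RR = 0.41998/0.20284 = 2.07054
AR% = (RR − 1)/RR × 100 = (2.07054 − 1)/2.07054 × 100 = 51.7034%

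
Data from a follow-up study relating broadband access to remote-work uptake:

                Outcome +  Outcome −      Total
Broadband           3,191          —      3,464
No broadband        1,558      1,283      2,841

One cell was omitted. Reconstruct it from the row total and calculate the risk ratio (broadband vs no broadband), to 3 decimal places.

1.680

The missing cell is in the exposed row: 3464 − 3191 = 273.
So a = 3191, b = 273, c = 1558, d = 1283.
RR = [a/(a+b)] / [c/(c+d)] = (3191/3464) / (1558/2841) = 0.92119/0.54840 = 1.67978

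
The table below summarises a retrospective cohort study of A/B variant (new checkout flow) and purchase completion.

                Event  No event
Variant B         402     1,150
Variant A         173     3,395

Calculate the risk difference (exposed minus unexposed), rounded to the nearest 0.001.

0.211

Cells: a = 402, b = 1150, c = 173, d = 3395.
Risk in exposed = 402/1552 = 0.259021; risk in unexposed = 173/3568 = 0.048487.
Risk difference = 0.259021 − 0.048487 = 0.210534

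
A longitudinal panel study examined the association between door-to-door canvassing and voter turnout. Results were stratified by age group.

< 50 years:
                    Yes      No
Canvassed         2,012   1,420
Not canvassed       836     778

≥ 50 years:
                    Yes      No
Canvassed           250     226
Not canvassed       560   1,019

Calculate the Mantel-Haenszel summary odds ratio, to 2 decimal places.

1.46

OR_MH = Σ(aᵢdᵢ/nᵢ) / Σ(bᵢcᵢ/nᵢ), where nᵢ is the stratum total.
Stratum 1 (< 50 years): n = 5046; a·d/n = 2012·778/5046 = 310.2132; b·c/n = 1420·836/5046 = 235.2596
Stratum 2 (≥ 50 years): n = 2055; a·d/n = 250·1019/2055 = 123.9659; b·c/n = 226·560/2055 = 61.5864
OR_MH = (310.2132 + 123.9659) / (235.2596 + 61.5864) = 434.1792 / 296.8460 = 1.46264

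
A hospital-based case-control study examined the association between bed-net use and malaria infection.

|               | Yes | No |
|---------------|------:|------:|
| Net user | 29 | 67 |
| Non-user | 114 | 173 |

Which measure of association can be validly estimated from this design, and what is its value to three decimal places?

Cells: a = 29, b = 67, c = 114, d = 173.
This is a hospital-based case-control study: participants were sampled on outcome status, so risks in the source population cannot be estimated directly — relative risk is not valid here. The odds ratio is the appropriate measure.
OR = (a·d)/(b·c) = (29 × 173) / (67 × 114) = 5017 / 7638 = 0.65685

0.657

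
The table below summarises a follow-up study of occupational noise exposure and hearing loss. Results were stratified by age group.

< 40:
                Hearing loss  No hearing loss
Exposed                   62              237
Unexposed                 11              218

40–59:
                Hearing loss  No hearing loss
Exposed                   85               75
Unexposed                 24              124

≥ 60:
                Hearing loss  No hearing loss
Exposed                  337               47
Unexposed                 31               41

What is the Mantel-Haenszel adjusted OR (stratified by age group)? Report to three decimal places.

6.448

OR_MH = Σ(aᵢdᵢ/nᵢ) / Σ(bᵢcᵢ/nᵢ), where nᵢ is the stratum total.
Stratum 1 (< 40): n = 528; a·d/n = 62·218/528 = 25.5985; b·c/n = 237·11/528 = 4.9375
Stratum 2 (40–59): n = 308; a·d/n = 85·124/308 = 34.2208; b·c/n = 75·24/308 = 5.8442
Stratum 3 (≥ 60): n = 456; a·d/n = 337·41/456 = 30.3004; b·c/n = 47·31/456 = 3.1952
OR_MH = (25.5985 + 34.2208 + 30.3004) / (4.9375 + 5.8442 + 3.1952) = 90.1197 / 13.9768 = 6.44779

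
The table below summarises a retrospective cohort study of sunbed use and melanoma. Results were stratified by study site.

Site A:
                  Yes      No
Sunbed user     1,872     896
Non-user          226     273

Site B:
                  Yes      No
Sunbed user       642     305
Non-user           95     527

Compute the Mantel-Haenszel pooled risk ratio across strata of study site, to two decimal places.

RR_MH = Σ(aᵢ·n₀ᵢ/nᵢ) / Σ(cᵢ·n₁ᵢ/nᵢ), with n₁ᵢ = aᵢ+bᵢ (exposed), n₀ᵢ = cᵢ+dᵢ (unexposed), nᵢ = n₁ᵢ+n₀ᵢ.
Stratum 1 (Site A): n₁ = 2768, n₀ = 499, n = 3267; a·n₀/n = 1872·499/3267 = 285.9284; c·n₁/n = 226·2768/3267 = 191.4809
Stratum 2 (Site B): n₁ = 947, n₀ = 622, n = 1569; a·n₀/n = 642·622/1569 = 254.5086; c·n₁/n = 95·947/1569 = 57.3391
RR_MH = (285.9284 + 254.5086) / (191.4809 + 57.3391) = 540.4370 / 248.8199 = 2.17200

2.17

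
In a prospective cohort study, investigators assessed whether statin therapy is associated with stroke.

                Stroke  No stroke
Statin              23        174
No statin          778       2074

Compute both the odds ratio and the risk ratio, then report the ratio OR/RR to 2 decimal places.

0.82

Cells: a = 23, b = 174, c = 778, d = 2074.
OR = (23·2074)/(174·778) = 47702/135372 = 0.35238
Risk in exposed = 23/197 = 0.11675; risk in unexposed = 778/2852 = 0.27279; RR = 0.42799
OR/RR = 0.35238 / 0.42799 = 0.82333
The outcome is not rare, so the OR lies further from 1 than the RR.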